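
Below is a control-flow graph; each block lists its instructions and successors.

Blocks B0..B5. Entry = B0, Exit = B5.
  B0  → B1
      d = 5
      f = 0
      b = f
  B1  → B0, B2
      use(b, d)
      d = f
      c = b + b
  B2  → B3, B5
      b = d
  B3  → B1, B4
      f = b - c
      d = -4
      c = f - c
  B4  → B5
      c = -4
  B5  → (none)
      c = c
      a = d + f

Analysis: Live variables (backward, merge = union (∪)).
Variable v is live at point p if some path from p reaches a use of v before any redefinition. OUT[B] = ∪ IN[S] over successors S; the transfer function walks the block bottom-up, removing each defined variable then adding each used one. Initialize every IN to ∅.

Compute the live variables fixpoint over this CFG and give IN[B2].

Converged values:
  B0:  IN={}  OUT={b, d, f}
  B1:  IN={b, d, f}  OUT={c, d, f}
  B2:  IN={c, d, f}  OUT={b, c, d, f}
  B3:  IN={b, c}  OUT={b, d, f}
  B4:  IN={d, f}  OUT={c, d, f}
  B5:  IN={c, d, f}  OUT={}

Merge at B2: OUT[B2] = IN[B3] ⊔ IN[B5] = {b, c, d, f}
Applying B2's transfer function to that OUT value gives IN[B2] (row B2 above).

Answer: {c, d, f}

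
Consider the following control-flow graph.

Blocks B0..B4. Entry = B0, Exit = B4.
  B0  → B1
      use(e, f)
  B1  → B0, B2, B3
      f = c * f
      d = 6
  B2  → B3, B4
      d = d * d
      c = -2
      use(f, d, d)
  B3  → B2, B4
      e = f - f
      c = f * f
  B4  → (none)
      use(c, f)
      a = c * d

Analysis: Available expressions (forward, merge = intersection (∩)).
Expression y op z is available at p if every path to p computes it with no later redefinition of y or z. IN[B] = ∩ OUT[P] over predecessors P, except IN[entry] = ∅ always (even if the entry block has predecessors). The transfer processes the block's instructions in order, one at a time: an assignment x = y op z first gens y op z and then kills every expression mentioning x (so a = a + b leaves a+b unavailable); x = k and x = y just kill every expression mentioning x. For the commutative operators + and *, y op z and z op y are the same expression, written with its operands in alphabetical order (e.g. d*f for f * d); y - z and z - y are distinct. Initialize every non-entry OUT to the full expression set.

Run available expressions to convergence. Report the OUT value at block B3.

Fixpoint table:
  B0:  IN={}  OUT={}
  B1:  IN={}  OUT={}
  B2:  IN={}  OUT={}
  B3:  IN={}  OUT={f*f, f-f}
  B4:  IN={}  OUT={c*d}

Merge at B3: IN[B3] = OUT[B1] ∩ OUT[B2] = {}
Applying B3's transfer function to that IN value gives OUT[B3] (row B3 above).

Answer: {f*f, f-f}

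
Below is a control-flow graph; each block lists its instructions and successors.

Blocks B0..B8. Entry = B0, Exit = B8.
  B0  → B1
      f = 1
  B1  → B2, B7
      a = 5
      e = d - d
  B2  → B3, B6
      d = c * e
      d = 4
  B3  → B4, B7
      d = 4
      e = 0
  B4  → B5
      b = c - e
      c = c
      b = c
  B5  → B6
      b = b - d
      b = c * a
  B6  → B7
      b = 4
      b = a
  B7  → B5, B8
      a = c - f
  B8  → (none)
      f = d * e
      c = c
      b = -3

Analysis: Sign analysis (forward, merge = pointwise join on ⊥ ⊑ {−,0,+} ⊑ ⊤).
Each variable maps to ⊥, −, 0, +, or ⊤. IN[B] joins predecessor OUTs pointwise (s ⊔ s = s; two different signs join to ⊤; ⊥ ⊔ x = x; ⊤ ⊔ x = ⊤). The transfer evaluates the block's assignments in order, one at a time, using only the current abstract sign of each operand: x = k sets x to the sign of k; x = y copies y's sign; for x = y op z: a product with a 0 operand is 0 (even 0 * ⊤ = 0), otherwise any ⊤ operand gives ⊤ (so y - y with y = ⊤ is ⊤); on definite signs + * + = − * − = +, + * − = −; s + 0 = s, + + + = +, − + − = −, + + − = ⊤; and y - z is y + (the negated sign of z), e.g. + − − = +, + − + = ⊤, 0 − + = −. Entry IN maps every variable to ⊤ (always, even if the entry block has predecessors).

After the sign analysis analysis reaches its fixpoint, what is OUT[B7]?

Fixpoint table:
  B0:  IN=(all ⊤)  OUT={f:+; rest ⊤}
  B1:  IN={f:+; rest ⊤}  OUT={a:+, f:+; rest ⊤}
  B2:  IN={a:+, f:+; rest ⊤}  OUT={a:+, d:+, f:+; rest ⊤}
  B3:  IN={a:+, d:+, f:+; rest ⊤}  OUT={a:+, d:+, e:0, f:+; rest ⊤}
  B4:  IN={a:+, d:+, e:0, f:+; rest ⊤}  OUT={a:+, d:+, e:0, f:+; rest ⊤}
  B5:  IN={f:+; rest ⊤}  OUT={f:+; rest ⊤}
  B6:  IN={f:+; rest ⊤}  OUT={f:+; rest ⊤}
  B7:  IN={f:+; rest ⊤}  OUT={f:+; rest ⊤}
  B8:  IN={f:+; rest ⊤}  OUT={b:-; rest ⊤}

Merge at B7: IN[B7] = OUT[B1] ⊔ OUT[B3] ⊔ OUT[B6] = {a: ⊤, b: ⊤, c: ⊤, d: ⊤, e: ⊤, f: +}
Applying B7's transfer function to that IN value gives OUT[B7] (row B7 above).

Answer: {a: ⊤, b: ⊤, c: ⊤, d: ⊤, e: ⊤, f: +}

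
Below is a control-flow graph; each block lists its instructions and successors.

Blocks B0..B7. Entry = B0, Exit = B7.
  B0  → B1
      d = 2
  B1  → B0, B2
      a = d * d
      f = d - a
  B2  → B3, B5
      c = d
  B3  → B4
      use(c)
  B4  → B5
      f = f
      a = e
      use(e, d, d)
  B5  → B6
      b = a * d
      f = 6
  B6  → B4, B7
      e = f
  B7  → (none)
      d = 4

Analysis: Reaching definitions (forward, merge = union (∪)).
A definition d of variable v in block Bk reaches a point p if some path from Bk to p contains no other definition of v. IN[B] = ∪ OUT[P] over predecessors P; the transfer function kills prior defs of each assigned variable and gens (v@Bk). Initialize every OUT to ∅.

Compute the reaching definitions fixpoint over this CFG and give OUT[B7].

Fixpoint table:
  B0: | IN={a@B1, d@B0, f@B1} | OUT={a@B1, d@B0, f@B1}
  B1: | IN={a@B1, d@B0, f@B1} | OUT={a@B1, d@B0, f@B1}
  B2: | IN={a@B1, d@B0, f@B1} | OUT={a@B1, c@B2, d@B0, f@B1}
  B3: | IN={a@B1, c@B2, d@B0, f@B1} | OUT={a@B1, c@B2, d@B0, f@B1}
  B4: | IN={a@B1, a@B4, b@B5, c@B2, d@B0, e@B6, f@B1, f@B5} | OUT={a@B4, b@B5, c@B2, d@B0, e@B6, f@B4}
  B5: | IN={a@B1, a@B4, b@B5, c@B2, d@B0, e@B6, f@B1, f@B4} | OUT={a@B1, a@B4, b@B5, c@B2, d@B0, e@B6, f@B5}
  B6: | IN={a@B1, a@B4, b@B5, c@B2, d@B0, e@B6, f@B5} | OUT={a@B1, a@B4, b@B5, c@B2, d@B0, e@B6, f@B5}
  B7: | IN={a@B1, a@B4, b@B5, c@B2, d@B0, e@B6, f@B5} | OUT={a@B1, a@B4, b@B5, c@B2, d@B7, e@B6, f@B5}

Merge at B7: IN[B7] = OUT[B6] = {a@B1, a@B4, b@B5, c@B2, d@B0, e@B6, f@B5}
Applying B7's transfer function to that IN value gives OUT[B7] (row B7 above).

Answer: {a@B1, a@B4, b@B5, c@B2, d@B7, e@B6, f@B5}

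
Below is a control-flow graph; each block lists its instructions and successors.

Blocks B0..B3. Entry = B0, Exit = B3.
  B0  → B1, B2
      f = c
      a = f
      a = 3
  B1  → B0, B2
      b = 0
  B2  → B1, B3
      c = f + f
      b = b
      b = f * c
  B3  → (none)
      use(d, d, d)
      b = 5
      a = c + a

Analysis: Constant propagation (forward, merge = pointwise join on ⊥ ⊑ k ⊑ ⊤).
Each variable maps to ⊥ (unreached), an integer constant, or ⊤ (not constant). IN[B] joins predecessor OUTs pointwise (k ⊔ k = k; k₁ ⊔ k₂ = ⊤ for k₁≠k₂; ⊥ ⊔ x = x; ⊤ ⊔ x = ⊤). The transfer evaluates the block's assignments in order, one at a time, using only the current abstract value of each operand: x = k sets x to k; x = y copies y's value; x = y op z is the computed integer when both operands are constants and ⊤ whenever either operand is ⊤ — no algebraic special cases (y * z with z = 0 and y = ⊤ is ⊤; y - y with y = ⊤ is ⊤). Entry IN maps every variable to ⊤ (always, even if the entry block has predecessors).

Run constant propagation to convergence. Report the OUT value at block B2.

Per-block solution:
  B0:   IN=(all ⊤)   OUT={a:3; rest ⊤}
  B1:   IN={a:3; rest ⊤}   OUT={a:3, b:0; rest ⊤}
  B2:   IN={a:3; rest ⊤}   OUT={a:3; rest ⊤}
  B3:   IN={a:3; rest ⊤}   OUT={b:5; rest ⊤}

Merge at B2: IN[B2] = OUT[B0] ⊔ OUT[B1] = {a: 3, b: ⊤, c: ⊤, d: ⊤, e: ⊤, f: ⊤}
Applying B2's transfer function to that IN value gives OUT[B2] (row B2 above).

Answer: {a: 3, b: ⊤, c: ⊤, d: ⊤, e: ⊤, f: ⊤}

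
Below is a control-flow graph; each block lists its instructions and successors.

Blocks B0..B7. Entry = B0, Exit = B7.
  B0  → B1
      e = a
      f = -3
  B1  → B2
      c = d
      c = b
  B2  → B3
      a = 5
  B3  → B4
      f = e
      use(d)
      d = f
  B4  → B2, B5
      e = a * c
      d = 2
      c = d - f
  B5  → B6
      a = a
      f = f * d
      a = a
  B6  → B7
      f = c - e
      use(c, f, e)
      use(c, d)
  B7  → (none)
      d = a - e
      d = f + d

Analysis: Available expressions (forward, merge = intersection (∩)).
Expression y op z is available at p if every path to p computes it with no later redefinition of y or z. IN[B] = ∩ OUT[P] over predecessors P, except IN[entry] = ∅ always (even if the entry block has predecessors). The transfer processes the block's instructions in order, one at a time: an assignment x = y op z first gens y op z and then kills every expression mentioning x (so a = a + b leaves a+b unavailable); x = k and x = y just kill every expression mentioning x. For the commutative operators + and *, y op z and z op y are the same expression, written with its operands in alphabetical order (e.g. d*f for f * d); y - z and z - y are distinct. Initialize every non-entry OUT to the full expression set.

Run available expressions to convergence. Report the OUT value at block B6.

Fixpoint table:
  B0:  IN={}  OUT={}
  B1:  IN={}  OUT={}
  B2:  IN={}  OUT={}
  B3:  IN={}  OUT={}
  B4:  IN={}  OUT={d-f}
  B5:  IN={d-f}  OUT={}
  B6:  IN={}  OUT={c-e}
  B7:  IN={c-e}  OUT={a-e, c-e}

Merge at B6: IN[B6] = OUT[B5] = {}
Applying B6's transfer function to that IN value gives OUT[B6] (row B6 above).

Answer: {c-e}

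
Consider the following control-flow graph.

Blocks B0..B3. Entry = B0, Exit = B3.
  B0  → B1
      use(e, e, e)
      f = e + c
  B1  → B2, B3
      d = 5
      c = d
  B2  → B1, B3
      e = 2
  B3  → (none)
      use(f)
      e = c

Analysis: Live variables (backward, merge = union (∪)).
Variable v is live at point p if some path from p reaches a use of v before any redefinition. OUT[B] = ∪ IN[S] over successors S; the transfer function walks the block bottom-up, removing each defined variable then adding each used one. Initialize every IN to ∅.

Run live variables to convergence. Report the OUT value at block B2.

Answer: {c, f}

Working:
Converged values:
  B0:   IN={c, e}   OUT={f}
  B1:   IN={f}   OUT={c, f}
  B2:   IN={c, f}   OUT={c, f}
  B3:   IN={c, f}   OUT={}

Merge at B2: OUT[B2] = IN[B1] ⊔ IN[B3] = {c, f}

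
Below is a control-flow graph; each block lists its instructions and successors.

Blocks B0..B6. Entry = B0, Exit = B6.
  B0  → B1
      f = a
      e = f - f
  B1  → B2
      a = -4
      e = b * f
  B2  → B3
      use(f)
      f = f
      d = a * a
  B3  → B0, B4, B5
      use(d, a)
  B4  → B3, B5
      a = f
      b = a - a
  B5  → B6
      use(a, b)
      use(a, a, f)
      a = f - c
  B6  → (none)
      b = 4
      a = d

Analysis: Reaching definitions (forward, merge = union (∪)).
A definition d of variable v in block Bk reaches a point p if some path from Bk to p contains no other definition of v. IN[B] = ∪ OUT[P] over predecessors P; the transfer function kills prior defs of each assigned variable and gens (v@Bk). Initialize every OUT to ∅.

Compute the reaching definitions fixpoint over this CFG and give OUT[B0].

Per-block solution:
  B0:  IN={a@B1, a@B4, b@B4, d@B2, e@B1, f@B2}  OUT={a@B1, a@B4, b@B4, d@B2, e@B0, f@B0}
  B1:  IN={a@B1, a@B4, b@B4, d@B2, e@B0, f@B0}  OUT={a@B1, b@B4, d@B2, e@B1, f@B0}
  B2:  IN={a@B1, b@B4, d@B2, e@B1, f@B0}  OUT={a@B1, b@B4, d@B2, e@B1, f@B2}
  B3:  IN={a@B1, a@B4, b@B4, d@B2, e@B1, f@B2}  OUT={a@B1, a@B4, b@B4, d@B2, e@B1, f@B2}
  B4:  IN={a@B1, a@B4, b@B4, d@B2, e@B1, f@B2}  OUT={a@B4, b@B4, d@B2, e@B1, f@B2}
  B5:  IN={a@B1, a@B4, b@B4, d@B2, e@B1, f@B2}  OUT={a@B5, b@B4, d@B2, e@B1, f@B2}
  B6:  IN={a@B5, b@B4, d@B2, e@B1, f@B2}  OUT={a@B6, b@B6, d@B2, e@B1, f@B2}

Merge at B0 (entry node, so the boundary value {} is joined with the incoming edge(s)): IN[B0] = {} ⊔ OUT[B3] = {a@B1, a@B4, b@B4, d@B2, e@B1, f@B2}
Applying B0's transfer function to that IN value gives OUT[B0] (row B0 above).

Answer: {a@B1, a@B4, b@B4, d@B2, e@B0, f@B0}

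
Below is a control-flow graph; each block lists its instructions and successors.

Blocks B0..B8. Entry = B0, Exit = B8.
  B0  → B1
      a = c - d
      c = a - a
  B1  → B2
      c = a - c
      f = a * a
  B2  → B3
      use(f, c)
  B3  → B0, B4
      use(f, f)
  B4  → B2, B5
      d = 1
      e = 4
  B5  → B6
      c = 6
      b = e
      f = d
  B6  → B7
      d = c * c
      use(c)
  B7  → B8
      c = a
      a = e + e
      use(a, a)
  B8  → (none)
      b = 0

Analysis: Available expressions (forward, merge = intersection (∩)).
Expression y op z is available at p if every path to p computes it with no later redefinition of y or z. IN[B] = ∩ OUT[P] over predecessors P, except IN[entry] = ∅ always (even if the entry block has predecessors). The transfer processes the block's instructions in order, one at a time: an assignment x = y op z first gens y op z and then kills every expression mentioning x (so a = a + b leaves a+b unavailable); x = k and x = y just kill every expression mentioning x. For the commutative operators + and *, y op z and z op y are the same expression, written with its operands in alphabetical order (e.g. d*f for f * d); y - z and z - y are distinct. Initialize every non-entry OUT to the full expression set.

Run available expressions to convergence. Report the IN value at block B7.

Per-block solution:
  B0: | IN={} | OUT={a-a}
  B1: | IN={a-a} | OUT={a*a, a-a}
  B2: | IN={a*a, a-a} | OUT={a*a, a-a}
  B3: | IN={a*a, a-a} | OUT={a*a, a-a}
  B4: | IN={a*a, a-a} | OUT={a*a, a-a}
  B5: | IN={a*a, a-a} | OUT={a*a, a-a}
  B6: | IN={a*a, a-a} | OUT={a*a, a-a, c*c}
  B7: | IN={a*a, a-a, c*c} | OUT={e+e}
  B8: | IN={e+e} | OUT={e+e}

Merge at B7: IN[B7] = OUT[B6] = {a*a, a-a, c*c}

Answer: {a*a, a-a, c*c}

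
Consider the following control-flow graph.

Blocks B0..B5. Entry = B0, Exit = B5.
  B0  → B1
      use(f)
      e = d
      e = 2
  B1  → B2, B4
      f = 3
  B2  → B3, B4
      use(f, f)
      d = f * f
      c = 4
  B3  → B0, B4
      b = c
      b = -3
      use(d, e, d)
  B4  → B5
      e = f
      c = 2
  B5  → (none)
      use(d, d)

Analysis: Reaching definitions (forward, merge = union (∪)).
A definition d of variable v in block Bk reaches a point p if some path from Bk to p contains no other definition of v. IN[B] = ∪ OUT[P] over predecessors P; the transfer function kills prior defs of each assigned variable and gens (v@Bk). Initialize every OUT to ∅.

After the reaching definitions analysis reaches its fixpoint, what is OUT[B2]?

Answer: {b@B3, c@B2, d@B2, e@B0, f@B1}

Derivation:
Fixpoint table:
  B0:  IN={b@B3, c@B2, d@B2, e@B0, f@B1}  OUT={b@B3, c@B2, d@B2, e@B0, f@B1}
  B1:  IN={b@B3, c@B2, d@B2, e@B0, f@B1}  OUT={b@B3, c@B2, d@B2, e@B0, f@B1}
  B2:  IN={b@B3, c@B2, d@B2, e@B0, f@B1}  OUT={b@B3, c@B2, d@B2, e@B0, f@B1}
  B3:  IN={b@B3, c@B2, d@B2, e@B0, f@B1}  OUT={b@B3, c@B2, d@B2, e@B0, f@B1}
  B4:  IN={b@B3, c@B2, d@B2, e@B0, f@B1}  OUT={b@B3, c@B4, d@B2, e@B4, f@B1}
  B5:  IN={b@B3, c@B4, d@B2, e@B4, f@B1}  OUT={b@B3, c@B4, d@B2, e@B4, f@B1}

Merge at B2: IN[B2] = OUT[B1] = {b@B3, c@B2, d@B2, e@B0, f@B1}
Applying B2's transfer function to that IN value gives OUT[B2] (row B2 above).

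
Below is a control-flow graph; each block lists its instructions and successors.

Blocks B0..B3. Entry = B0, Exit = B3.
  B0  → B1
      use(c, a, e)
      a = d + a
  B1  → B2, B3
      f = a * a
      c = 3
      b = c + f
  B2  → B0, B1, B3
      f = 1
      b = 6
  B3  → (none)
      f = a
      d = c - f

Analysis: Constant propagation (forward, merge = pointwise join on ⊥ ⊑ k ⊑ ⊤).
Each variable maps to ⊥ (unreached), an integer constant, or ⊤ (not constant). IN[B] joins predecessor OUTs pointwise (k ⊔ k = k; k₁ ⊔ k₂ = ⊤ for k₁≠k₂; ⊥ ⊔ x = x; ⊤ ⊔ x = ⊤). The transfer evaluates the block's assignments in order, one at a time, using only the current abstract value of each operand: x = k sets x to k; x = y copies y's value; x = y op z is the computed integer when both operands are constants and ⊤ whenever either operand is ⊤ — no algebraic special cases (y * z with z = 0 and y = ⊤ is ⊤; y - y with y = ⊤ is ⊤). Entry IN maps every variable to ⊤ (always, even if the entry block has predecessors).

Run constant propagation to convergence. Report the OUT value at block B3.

Answer: {a: ⊤, b: ⊤, c: 3, d: ⊤, e: ⊤, f: ⊤}

Derivation:
Converged values:
  B0:   IN=(all ⊤)   OUT=(all ⊤)
  B1:   IN=(all ⊤)   OUT={c:3; rest ⊤}
  B2:   IN={c:3; rest ⊤}   OUT={b:6, c:3, f:1; rest ⊤}
  B3:   IN={c:3; rest ⊤}   OUT={c:3; rest ⊤}

Merge at B3: IN[B3] = OUT[B1] ⊔ OUT[B2] = {a: ⊤, b: ⊤, c: 3, d: ⊤, e: ⊤, f: ⊤}
Applying B3's transfer function to that IN value gives OUT[B3] (row B3 above).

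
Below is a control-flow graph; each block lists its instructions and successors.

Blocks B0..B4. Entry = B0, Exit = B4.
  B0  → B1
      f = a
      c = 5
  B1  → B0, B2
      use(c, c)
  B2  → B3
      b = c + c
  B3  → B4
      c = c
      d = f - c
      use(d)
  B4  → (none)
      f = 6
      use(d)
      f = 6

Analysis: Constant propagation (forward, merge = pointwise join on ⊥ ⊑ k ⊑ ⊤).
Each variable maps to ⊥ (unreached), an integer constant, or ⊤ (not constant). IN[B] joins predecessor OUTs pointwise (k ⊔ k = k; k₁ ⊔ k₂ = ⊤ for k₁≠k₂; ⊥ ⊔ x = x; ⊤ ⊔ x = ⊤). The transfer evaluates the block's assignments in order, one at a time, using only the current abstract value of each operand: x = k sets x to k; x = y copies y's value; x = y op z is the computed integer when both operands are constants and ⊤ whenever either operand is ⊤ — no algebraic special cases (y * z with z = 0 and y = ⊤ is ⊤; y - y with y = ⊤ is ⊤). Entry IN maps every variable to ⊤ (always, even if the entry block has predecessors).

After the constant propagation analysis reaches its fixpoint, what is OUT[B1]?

Answer: {a: ⊤, b: ⊤, c: 5, d: ⊤, e: ⊤, f: ⊤}

Derivation:
Converged values:
  B0:   IN=(all ⊤)   OUT={c:5; rest ⊤}
  B1:   IN={c:5; rest ⊤}   OUT={c:5; rest ⊤}
  B2:   IN={c:5; rest ⊤}   OUT={b:10, c:5; rest ⊤}
  B3:   IN={b:10, c:5; rest ⊤}   OUT={b:10, c:5; rest ⊤}
  B4:   IN={b:10, c:5; rest ⊤}   OUT={b:10, c:5, f:6; rest ⊤}

Merge at B1: IN[B1] = OUT[B0] = {a: ⊤, b: ⊤, c: 5, d: ⊤, e: ⊤, f: ⊤}
Applying B1's transfer function to that IN value gives OUT[B1] (row B1 above).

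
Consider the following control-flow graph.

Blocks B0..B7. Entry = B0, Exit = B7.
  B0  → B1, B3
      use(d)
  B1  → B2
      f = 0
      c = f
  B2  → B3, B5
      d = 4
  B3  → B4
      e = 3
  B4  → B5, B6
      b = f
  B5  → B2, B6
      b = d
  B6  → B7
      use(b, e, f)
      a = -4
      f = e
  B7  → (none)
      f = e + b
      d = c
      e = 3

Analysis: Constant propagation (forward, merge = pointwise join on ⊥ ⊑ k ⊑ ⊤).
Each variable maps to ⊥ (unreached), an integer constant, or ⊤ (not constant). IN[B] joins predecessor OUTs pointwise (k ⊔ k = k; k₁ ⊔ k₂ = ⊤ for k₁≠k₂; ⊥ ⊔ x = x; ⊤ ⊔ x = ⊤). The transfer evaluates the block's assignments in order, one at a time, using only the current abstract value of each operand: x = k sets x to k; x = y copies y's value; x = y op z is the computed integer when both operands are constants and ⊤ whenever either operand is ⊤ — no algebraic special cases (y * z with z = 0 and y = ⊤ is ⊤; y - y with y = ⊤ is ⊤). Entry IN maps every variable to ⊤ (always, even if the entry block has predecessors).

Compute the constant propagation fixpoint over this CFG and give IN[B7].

Answer: {a: -4, b: ⊤, c: ⊤, d: ⊤, e: ⊤, f: ⊤}

Trace:
Fixpoint table:
  B0:  IN=(all ⊤)  OUT=(all ⊤)
  B1:  IN=(all ⊤)  OUT={c:0, f:0; rest ⊤}
  B2:  IN=(all ⊤)  OUT={d:4; rest ⊤}
  B3:  IN=(all ⊤)  OUT={e:3; rest ⊤}
  B4:  IN={e:3; rest ⊤}  OUT={e:3; rest ⊤}
  B5:  IN=(all ⊤)  OUT=(all ⊤)
  B6:  IN=(all ⊤)  OUT={a:-4; rest ⊤}
  B7:  IN={a:-4; rest ⊤}  OUT={a:-4, e:3; rest ⊤}

Merge at B7: IN[B7] = OUT[B6] = {a: -4, b: ⊤, c: ⊤, d: ⊤, e: ⊤, f: ⊤}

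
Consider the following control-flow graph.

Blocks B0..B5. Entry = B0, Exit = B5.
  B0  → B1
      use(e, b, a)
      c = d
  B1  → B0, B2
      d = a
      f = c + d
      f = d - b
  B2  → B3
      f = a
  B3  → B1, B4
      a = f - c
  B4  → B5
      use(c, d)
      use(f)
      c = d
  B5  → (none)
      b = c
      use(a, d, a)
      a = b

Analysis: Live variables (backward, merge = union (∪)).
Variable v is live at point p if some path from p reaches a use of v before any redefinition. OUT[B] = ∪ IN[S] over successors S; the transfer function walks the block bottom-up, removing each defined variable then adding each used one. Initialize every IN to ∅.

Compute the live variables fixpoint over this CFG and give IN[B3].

Answer: {b, c, d, e, f}

Working:
Fixpoint table:
  B0:   IN={a, b, d, e}   OUT={a, b, c, e}
  B1:   IN={a, b, c, e}   OUT={a, b, c, d, e}
  B2:   IN={a, b, c, d, e}   OUT={b, c, d, e, f}
  B3:   IN={b, c, d, e, f}   OUT={a, b, c, d, e, f}
  B4:   IN={a, c, d, f}   OUT={a, c, d}
  B5:   IN={a, c, d}   OUT={}

Merge at B3: OUT[B3] = IN[B1] ⊔ IN[B4] = {a, b, c, d, e, f}
Applying B3's transfer function to that OUT value gives IN[B3] (row B3 above).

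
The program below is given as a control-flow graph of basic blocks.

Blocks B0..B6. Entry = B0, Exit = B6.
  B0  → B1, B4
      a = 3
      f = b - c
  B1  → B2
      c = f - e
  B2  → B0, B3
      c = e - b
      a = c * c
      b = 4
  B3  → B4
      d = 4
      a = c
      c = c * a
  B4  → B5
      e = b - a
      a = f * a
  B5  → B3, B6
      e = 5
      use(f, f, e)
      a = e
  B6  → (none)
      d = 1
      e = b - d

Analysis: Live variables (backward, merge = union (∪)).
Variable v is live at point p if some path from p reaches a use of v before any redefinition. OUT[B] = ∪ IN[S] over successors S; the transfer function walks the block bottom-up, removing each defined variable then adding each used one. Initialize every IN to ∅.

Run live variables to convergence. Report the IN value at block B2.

Per-block solution:
  B0:  IN={b, c, e}  OUT={a, b, c, e, f}
  B1:  IN={b, e, f}  OUT={b, e, f}
  B2:  IN={b, e, f}  OUT={b, c, e, f}
  B3:  IN={b, c, f}  OUT={a, b, c, f}
  B4:  IN={a, b, c, f}  OUT={b, c, f}
  B5:  IN={b, c, f}  OUT={b, c, f}
  B6:  IN={b}  OUT={}

Merge at B2: OUT[B2] = IN[B0] ⊔ IN[B3] = {b, c, e, f}
Applying B2's transfer function to that OUT value gives IN[B2] (row B2 above).

Answer: {b, e, f}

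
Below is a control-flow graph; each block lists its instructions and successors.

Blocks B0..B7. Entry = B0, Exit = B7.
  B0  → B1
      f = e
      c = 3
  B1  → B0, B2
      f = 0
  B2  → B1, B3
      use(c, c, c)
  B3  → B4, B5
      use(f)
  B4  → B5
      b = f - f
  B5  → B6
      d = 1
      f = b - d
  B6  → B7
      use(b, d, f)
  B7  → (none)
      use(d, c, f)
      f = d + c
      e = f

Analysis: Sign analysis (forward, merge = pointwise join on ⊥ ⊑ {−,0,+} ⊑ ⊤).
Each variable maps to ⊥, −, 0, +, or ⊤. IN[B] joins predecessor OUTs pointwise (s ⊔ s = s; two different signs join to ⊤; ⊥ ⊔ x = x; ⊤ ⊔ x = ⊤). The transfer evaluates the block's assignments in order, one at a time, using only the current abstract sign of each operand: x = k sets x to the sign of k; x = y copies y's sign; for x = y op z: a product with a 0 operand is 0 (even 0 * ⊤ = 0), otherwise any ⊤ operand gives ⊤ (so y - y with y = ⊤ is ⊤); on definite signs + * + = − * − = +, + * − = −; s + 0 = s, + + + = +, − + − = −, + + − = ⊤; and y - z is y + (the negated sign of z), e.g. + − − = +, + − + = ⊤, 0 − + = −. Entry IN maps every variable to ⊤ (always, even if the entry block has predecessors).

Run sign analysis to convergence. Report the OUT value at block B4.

Answer: {a: ⊤, b: 0, c: +, d: ⊤, e: ⊤, f: 0}

Working:
Per-block solution:
  B0:   IN=(all ⊤)   OUT={c:+; rest ⊤}
  B1:   IN={c:+; rest ⊤}   OUT={c:+, f:0; rest ⊤}
  B2:   IN={c:+, f:0; rest ⊤}   OUT={c:+, f:0; rest ⊤}
  B3:   IN={c:+, f:0; rest ⊤}   OUT={c:+, f:0; rest ⊤}
  B4:   IN={c:+, f:0; rest ⊤}   OUT={b:0, c:+, f:0; rest ⊤}
  B5:   IN={c:+, f:0; rest ⊤}   OUT={c:+, d:+; rest ⊤}
  B6:   IN={c:+, d:+; rest ⊤}   OUT={c:+, d:+; rest ⊤}
  B7:   IN={c:+, d:+; rest ⊤}   OUT={c:+, d:+, e:+, f:+; rest ⊤}

Merge at B4: IN[B4] = OUT[B3] = {a: ⊤, b: ⊤, c: +, d: ⊤, e: ⊤, f: 0}
Applying B4's transfer function to that IN value gives OUT[B4] (row B4 above).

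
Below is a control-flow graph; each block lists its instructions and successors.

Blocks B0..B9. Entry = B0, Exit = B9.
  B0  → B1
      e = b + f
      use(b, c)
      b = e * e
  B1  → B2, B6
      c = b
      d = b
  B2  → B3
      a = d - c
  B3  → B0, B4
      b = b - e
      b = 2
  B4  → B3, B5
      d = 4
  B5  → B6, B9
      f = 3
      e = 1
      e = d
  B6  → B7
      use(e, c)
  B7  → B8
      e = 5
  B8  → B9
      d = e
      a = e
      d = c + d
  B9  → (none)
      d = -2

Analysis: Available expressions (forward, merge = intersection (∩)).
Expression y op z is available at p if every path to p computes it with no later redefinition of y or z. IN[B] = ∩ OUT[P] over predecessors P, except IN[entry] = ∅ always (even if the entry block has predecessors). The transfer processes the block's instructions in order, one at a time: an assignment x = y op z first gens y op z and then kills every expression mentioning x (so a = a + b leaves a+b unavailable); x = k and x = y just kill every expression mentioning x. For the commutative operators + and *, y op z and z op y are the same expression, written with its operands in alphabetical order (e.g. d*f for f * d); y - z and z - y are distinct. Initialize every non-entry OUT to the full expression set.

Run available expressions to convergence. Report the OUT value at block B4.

Answer: {e*e}

Working:
Per-block solution:
  B0:   IN={}   OUT={e*e}
  B1:   IN={e*e}   OUT={e*e}
  B2:   IN={e*e}   OUT={d-c, e*e}
  B3:   IN={e*e}   OUT={e*e}
  B4:   IN={e*e}   OUT={e*e}
  B5:   IN={e*e}   OUT={}
  B6:   IN={}   OUT={}
  B7:   IN={}   OUT={}
  B8:   IN={}   OUT={}
  B9:   IN={}   OUT={}

Merge at B4: IN[B4] = OUT[B3] = {e*e}
Applying B4's transfer function to that IN value gives OUT[B4] (row B4 above).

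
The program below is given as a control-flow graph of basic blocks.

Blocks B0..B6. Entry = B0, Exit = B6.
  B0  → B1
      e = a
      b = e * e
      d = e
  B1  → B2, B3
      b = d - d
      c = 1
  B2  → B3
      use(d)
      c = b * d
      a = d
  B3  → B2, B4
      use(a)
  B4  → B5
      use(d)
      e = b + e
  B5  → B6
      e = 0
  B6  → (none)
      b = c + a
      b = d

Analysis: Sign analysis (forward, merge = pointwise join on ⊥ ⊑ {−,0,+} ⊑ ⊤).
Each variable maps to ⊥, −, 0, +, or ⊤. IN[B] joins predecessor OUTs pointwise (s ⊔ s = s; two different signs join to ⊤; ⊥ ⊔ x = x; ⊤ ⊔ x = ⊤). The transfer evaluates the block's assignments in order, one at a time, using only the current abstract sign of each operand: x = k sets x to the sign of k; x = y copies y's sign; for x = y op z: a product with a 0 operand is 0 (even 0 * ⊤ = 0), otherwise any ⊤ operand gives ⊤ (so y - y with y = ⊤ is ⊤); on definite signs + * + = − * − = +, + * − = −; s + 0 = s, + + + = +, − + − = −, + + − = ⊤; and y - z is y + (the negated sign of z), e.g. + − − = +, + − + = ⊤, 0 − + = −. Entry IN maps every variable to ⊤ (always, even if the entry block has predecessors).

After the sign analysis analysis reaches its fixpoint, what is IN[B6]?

Fixpoint table:
  B0:  IN=(all ⊤)  OUT=(all ⊤)
  B1:  IN=(all ⊤)  OUT={c:+; rest ⊤}
  B2:  IN=(all ⊤)  OUT=(all ⊤)
  B3:  IN=(all ⊤)  OUT=(all ⊤)
  B4:  IN=(all ⊤)  OUT=(all ⊤)
  B5:  IN=(all ⊤)  OUT={e:0; rest ⊤}
  B6:  IN={e:0; rest ⊤}  OUT={e:0; rest ⊤}

Merge at B6: IN[B6] = OUT[B5] = {a: ⊤, b: ⊤, c: ⊤, d: ⊤, e: 0, f: ⊤}

Answer: {a: ⊤, b: ⊤, c: ⊤, d: ⊤, e: 0, f: ⊤}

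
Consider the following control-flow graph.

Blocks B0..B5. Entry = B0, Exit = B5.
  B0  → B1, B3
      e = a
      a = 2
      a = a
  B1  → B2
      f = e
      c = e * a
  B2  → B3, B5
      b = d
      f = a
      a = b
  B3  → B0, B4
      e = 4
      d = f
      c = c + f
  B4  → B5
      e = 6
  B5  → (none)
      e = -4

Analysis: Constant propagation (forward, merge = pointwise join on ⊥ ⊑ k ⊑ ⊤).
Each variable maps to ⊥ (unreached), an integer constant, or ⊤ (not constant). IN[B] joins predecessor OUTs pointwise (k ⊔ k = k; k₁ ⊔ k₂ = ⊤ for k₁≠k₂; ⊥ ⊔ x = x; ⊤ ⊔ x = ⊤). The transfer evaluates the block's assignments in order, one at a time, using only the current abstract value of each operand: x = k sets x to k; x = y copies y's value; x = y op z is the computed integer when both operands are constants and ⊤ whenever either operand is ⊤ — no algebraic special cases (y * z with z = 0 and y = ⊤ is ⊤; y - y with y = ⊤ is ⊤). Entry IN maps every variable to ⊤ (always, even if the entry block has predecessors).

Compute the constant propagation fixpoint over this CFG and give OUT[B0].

Converged values:
  B0:  IN=(all ⊤)  OUT={a:2; rest ⊤}
  B1:  IN={a:2; rest ⊤}  OUT={a:2; rest ⊤}
  B2:  IN={a:2; rest ⊤}  OUT={f:2; rest ⊤}
  B3:  IN=(all ⊤)  OUT={e:4; rest ⊤}
  B4:  IN={e:4; rest ⊤}  OUT={e:6; rest ⊤}
  B5:  IN=(all ⊤)  OUT={e:-4; rest ⊤}

Merge at B0 (entry node, so the boundary value (all ⊤) is joined with the incoming edge(s)): IN[B0] = (all ⊤) ⊔ OUT[B3] = {a: ⊤, b: ⊤, c: ⊤, d: ⊤, e: ⊤, f: ⊤}
Applying B0's transfer function to that IN value gives OUT[B0] (row B0 above).

Answer: {a: 2, b: ⊤, c: ⊤, d: ⊤, e: ⊤, f: ⊤}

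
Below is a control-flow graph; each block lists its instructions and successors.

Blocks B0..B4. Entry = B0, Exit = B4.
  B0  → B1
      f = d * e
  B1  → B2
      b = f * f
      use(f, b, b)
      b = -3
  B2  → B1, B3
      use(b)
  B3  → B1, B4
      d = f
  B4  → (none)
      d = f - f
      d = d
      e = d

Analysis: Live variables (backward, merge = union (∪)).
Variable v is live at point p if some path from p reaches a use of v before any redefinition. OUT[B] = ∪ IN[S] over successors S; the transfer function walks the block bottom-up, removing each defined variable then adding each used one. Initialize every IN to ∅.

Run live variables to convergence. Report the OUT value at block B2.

Fixpoint table:
  B0:   IN={d, e}   OUT={f}
  B1:   IN={f}   OUT={b, f}
  B2:   IN={b, f}   OUT={f}
  B3:   IN={f}   OUT={f}
  B4:   IN={f}   OUT={}

Merge at B2: OUT[B2] = IN[B1] ⊔ IN[B3] = {f}

Answer: {f}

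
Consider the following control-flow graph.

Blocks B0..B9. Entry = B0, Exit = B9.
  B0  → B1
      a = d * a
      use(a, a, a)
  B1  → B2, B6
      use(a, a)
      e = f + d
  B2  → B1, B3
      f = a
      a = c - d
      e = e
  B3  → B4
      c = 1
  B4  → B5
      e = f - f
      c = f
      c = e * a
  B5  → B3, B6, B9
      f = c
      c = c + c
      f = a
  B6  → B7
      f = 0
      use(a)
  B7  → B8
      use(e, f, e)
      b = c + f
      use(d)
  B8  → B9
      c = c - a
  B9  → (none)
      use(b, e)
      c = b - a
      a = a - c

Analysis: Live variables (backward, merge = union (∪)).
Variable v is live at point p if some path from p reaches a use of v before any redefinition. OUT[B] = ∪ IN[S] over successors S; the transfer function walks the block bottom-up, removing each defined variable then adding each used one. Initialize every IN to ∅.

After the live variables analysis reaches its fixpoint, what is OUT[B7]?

Answer: {a, b, c, e}

Working:
Converged values:
  B0:  IN={a, b, c, d, f}  OUT={a, b, c, d, f}
  B1:  IN={a, b, c, d, f}  OUT={a, b, c, d, e}
  B2:  IN={a, b, c, d, e}  OUT={a, b, c, d, f}
  B3:  IN={a, b, d, f}  OUT={a, b, d, f}
  B4:  IN={a, b, d, f}  OUT={a, b, c, d, e}
  B5:  IN={a, b, c, d, e}  OUT={a, b, c, d, e, f}
  B6:  IN={a, c, d, e}  OUT={a, c, d, e, f}
  B7:  IN={a, c, d, e, f}  OUT={a, b, c, e}
  B8:  IN={a, b, c, e}  OUT={a, b, e}
  B9:  IN={a, b, e}  OUT={}

Merge at B7: OUT[B7] = IN[B8] = {a, b, c, e}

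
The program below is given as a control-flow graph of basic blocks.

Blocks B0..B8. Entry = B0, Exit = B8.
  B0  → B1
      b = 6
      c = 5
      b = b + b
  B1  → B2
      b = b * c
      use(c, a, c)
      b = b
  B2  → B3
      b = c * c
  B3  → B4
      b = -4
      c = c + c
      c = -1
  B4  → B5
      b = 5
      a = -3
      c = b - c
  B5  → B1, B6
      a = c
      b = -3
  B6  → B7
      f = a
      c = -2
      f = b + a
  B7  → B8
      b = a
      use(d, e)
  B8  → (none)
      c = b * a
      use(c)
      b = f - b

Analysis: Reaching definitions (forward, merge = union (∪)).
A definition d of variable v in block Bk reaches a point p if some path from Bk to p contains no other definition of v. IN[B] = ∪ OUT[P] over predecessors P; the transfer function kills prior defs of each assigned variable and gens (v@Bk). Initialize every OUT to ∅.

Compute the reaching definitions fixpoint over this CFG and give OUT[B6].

Answer: {a@B5, b@B5, c@B6, f@B6}

Trace:
Per-block solution:
  B0: | IN={} | OUT={b@B0, c@B0}
  B1: | IN={a@B5, b@B0, b@B5, c@B0, c@B4} | OUT={a@B5, b@B1, c@B0, c@B4}
  B2: | IN={a@B5, b@B1, c@B0, c@B4} | OUT={a@B5, b@B2, c@B0, c@B4}
  B3: | IN={a@B5, b@B2, c@B0, c@B4} | OUT={a@B5, b@B3, c@B3}
  B4: | IN={a@B5, b@B3, c@B3} | OUT={a@B4, b@B4, c@B4}
  B5: | IN={a@B4, b@B4, c@B4} | OUT={a@B5, b@B5, c@B4}
  B6: | IN={a@B5, b@B5, c@B4} | OUT={a@B5, b@B5, c@B6, f@B6}
  B7: | IN={a@B5, b@B5, c@B6, f@B6} | OUT={a@B5, b@B7, c@B6, f@B6}
  B8: | IN={a@B5, b@B7, c@B6, f@B6} | OUT={a@B5, b@B8, c@B8, f@B6}

Merge at B6: IN[B6] = OUT[B5] = {a@B5, b@B5, c@B4}
Applying B6's transfer function to that IN value gives OUT[B6] (row B6 above).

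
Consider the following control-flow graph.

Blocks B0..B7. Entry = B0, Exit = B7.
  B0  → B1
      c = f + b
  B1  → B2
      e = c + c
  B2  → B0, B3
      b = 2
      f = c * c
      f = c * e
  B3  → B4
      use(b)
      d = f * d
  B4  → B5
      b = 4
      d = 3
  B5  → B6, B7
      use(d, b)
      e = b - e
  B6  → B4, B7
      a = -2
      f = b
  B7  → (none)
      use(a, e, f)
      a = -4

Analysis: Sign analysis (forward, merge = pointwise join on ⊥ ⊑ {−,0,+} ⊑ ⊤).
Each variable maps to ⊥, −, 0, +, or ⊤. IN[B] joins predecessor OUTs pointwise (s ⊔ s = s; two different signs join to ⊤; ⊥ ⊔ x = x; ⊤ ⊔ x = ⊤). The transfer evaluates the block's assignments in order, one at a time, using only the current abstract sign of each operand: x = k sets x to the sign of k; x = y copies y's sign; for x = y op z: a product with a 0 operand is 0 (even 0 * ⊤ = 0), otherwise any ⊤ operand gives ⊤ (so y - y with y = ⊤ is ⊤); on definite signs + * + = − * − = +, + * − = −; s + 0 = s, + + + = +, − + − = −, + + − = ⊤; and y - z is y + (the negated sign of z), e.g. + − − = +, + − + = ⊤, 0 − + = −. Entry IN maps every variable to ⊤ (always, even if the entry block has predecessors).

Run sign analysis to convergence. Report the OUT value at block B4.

Converged values:
  B0: | IN=(all ⊤) | OUT=(all ⊤)
  B1: | IN=(all ⊤) | OUT=(all ⊤)
  B2: | IN=(all ⊤) | OUT={b:+; rest ⊤}
  B3: | IN={b:+; rest ⊤} | OUT={b:+; rest ⊤}
  B4: | IN={b:+; rest ⊤} | OUT={b:+, d:+; rest ⊤}
  B5: | IN={b:+, d:+; rest ⊤} | OUT={b:+, d:+; rest ⊤}
  B6: | IN={b:+, d:+; rest ⊤} | OUT={a:-, b:+, d:+, f:+; rest ⊤}
  B7: | IN={b:+, d:+; rest ⊤} | OUT={a:-, b:+, d:+; rest ⊤}

Merge at B4: IN[B4] = OUT[B3] ⊔ OUT[B6] = {a: ⊤, b: +, c: ⊤, d: ⊤, e: ⊤, f: ⊤}
Applying B4's transfer function to that IN value gives OUT[B4] (row B4 above).

Answer: {a: ⊤, b: +, c: ⊤, d: +, e: ⊤, f: ⊤}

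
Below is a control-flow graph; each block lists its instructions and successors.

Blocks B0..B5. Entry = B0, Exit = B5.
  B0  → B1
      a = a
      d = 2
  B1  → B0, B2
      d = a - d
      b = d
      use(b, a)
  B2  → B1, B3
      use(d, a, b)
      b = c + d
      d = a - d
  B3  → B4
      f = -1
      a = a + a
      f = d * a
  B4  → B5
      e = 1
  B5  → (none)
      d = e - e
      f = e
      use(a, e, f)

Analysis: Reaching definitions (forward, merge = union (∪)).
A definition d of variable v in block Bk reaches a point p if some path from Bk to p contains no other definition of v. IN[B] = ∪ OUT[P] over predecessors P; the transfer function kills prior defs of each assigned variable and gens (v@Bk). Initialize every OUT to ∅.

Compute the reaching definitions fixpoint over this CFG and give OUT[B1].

Answer: {a@B0, b@B1, d@B1}

Derivation:
Converged values:
  B0:   IN={a@B0, b@B1, d@B1}   OUT={a@B0, b@B1, d@B0}
  B1:   IN={a@B0, b@B1, b@B2, d@B0, d@B2}   OUT={a@B0, b@B1, d@B1}
  B2:   IN={a@B0, b@B1, d@B1}   OUT={a@B0, b@B2, d@B2}
  B3:   IN={a@B0, b@B2, d@B2}   OUT={a@B3, b@B2, d@B2, f@B3}
  B4:   IN={a@B3, b@B2, d@B2, f@B3}   OUT={a@B3, b@B2, d@B2, e@B4, f@B3}
  B5:   IN={a@B3, b@B2, d@B2, e@B4, f@B3}   OUT={a@B3, b@B2, d@B5, e@B4, f@B5}

Merge at B1: IN[B1] = OUT[B0] ⊔ OUT[B2] = {a@B0, b@B1, b@B2, d@B0, d@B2}
Applying B1's transfer function to that IN value gives OUT[B1] (row B1 above).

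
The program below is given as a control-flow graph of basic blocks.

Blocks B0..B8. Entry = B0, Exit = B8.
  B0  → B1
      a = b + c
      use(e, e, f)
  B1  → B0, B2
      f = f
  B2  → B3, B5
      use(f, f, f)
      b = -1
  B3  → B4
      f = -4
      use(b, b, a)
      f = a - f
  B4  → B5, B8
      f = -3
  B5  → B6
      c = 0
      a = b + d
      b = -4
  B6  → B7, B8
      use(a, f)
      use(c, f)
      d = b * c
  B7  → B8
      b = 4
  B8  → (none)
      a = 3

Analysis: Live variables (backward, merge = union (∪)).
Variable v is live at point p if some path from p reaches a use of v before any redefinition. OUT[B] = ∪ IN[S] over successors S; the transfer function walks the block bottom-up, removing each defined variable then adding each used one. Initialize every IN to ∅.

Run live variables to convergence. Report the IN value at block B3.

Per-block solution:
  B0: | IN={b, c, d, e, f} | OUT={a, b, c, d, e, f}
  B1: | IN={a, b, c, d, e, f} | OUT={a, b, c, d, e, f}
  B2: | IN={a, d, f} | OUT={a, b, d, f}
  B3: | IN={a, b, d} | OUT={b, d}
  B4: | IN={b, d} | OUT={b, d, f}
  B5: | IN={b, d, f} | OUT={a, b, c, f}
  B6: | IN={a, b, c, f} | OUT={}
  B7: | IN={} | OUT={}
  B8: | IN={} | OUT={}

Merge at B3: OUT[B3] = IN[B4] = {b, d}
Applying B3's transfer function to that OUT value gives IN[B3] (row B3 above).

Answer: {a, b, d}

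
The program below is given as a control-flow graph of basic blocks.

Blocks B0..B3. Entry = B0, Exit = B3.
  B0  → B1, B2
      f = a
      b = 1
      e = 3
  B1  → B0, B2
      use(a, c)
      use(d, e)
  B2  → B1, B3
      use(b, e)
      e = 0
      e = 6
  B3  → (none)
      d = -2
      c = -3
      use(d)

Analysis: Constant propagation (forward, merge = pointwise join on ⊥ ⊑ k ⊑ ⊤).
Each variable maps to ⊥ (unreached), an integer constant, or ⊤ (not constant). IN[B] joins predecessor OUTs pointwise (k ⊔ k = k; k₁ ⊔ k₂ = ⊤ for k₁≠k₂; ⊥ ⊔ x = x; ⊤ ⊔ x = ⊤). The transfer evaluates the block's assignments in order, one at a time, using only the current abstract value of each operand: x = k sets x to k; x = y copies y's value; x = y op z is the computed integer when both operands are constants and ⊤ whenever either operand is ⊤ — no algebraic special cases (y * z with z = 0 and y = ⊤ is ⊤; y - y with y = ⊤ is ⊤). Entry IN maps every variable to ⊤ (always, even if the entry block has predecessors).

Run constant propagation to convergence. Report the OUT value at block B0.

Answer: {a: ⊤, b: 1, c: ⊤, d: ⊤, e: 3, f: ⊤}

Trace:
Per-block solution:
  B0:   IN=(all ⊤)   OUT={b:1, e:3; rest ⊤}
  B1:   IN={b:1; rest ⊤}   OUT={b:1; rest ⊤}
  B2:   IN={b:1; rest ⊤}   OUT={b:1, e:6; rest ⊤}
  B3:   IN={b:1, e:6; rest ⊤}   OUT={b:1, c:-3, d:-2, e:6; rest ⊤}

Merge at B0 (entry node, so the boundary value (all ⊤) is joined with the incoming edge(s)): IN[B0] = (all ⊤) ⊔ OUT[B1] = {a: ⊤, b: ⊤, c: ⊤, d: ⊤, e: ⊤, f: ⊤}
Applying B0's transfer function to that IN value gives OUT[B0] (row B0 above).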